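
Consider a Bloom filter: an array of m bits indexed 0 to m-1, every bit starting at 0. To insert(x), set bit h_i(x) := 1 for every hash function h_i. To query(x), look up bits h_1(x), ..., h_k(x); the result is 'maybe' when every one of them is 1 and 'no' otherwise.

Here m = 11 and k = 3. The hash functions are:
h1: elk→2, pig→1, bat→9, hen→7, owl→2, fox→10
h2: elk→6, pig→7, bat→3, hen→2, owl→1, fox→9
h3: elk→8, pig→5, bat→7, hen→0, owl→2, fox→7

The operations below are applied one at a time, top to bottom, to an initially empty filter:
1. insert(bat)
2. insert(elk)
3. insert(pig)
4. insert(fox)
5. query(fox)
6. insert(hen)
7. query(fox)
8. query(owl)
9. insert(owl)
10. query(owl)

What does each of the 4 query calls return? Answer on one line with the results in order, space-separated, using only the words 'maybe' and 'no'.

Answer: maybe maybe maybe maybe

Derivation:
Start: bits=00000000000
Op 1: insert bat -> sets bits 3 7 9 -> bits=00010001010
Op 2: insert elk -> sets bits 2 6 8 -> bits=00110011110
Op 3: insert pig -> sets bits 1 5 7 -> bits=01110111110
Op 4: insert fox -> sets bits 7 9 10 -> bits=01110111111
Op 5: query fox -> checks bit7=1, bit9=1, bit10=1 (all 1) -> maybe
Op 6: insert hen -> sets bits 0 2 7 -> bits=11110111111
Op 7: query fox -> checks bit7=1, bit9=1, bit10=1 (all 1) -> maybe
Op 8: query owl -> checks bit1=1, bit2=1 (all 1) -> maybe
Op 9: insert owl -> sets bits 1 2 -> bits=11110111111
Op 10: query owl -> checks bit1=1, bit2=1 (all 1) -> maybe
Query results in order: maybe maybe maybe maybe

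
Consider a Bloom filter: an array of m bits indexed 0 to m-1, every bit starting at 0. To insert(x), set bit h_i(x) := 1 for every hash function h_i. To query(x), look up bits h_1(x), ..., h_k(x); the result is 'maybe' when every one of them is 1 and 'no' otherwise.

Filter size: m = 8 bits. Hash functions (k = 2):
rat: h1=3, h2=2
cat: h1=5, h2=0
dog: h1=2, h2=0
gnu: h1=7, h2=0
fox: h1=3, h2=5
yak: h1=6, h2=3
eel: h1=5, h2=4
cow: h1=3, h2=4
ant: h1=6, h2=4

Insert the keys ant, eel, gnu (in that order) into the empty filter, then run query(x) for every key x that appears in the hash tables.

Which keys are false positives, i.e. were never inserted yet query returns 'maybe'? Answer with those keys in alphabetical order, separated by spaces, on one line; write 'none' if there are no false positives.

Start: bits=00000000
After insert 'ant': sets bits 4 6 -> bits=00001010
After insert 'eel': sets bits 4 5 -> bits=00001110
After insert 'gnu': sets bits 0 7 -> bits=10001111
Not inserted: cat cow dog fox rat yak — query each against bits=10001111:
query cat: checks bit0=1, bit5=1 (all 1) -> maybe => FALSE POSITIVE
query cow: checks bit3=0, bit4=1 (has a 0) -> no => not a false positive
query dog: checks bit0=1, bit2=0 (has a 0) -> no => not a false positive
query fox: checks bit3=0, bit5=1 (has a 0) -> no => not a false positive
query rat: checks bit2=0, bit3=0 (has a 0) -> no => not a false positive
query yak: checks bit3=0, bit6=1 (has a 0) -> no => not a false positive
False positives (alphabetical): cat

Answer: cat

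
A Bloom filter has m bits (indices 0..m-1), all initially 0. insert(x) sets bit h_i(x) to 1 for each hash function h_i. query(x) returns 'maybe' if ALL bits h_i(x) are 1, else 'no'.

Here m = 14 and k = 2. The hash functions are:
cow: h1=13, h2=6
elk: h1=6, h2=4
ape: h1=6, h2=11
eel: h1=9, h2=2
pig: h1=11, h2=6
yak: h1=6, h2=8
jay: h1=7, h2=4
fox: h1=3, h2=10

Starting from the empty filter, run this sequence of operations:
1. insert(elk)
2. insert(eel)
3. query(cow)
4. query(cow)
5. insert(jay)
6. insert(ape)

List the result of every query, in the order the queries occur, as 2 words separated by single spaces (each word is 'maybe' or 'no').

Answer: no no

Derivation:
Start: bits=00000000000000
Op 1: insert elk -> sets bits 4 6 -> bits=00001010000000
Op 2: insert eel -> sets bits 2 9 -> bits=00101010010000
Op 3: query cow -> checks bit6=1, bit13=0 (has a 0) -> no
Op 4: query cow -> checks bit6=1, bit13=0 (has a 0) -> no
Op 5: insert jay -> sets bits 4 7 -> bits=00101011010000
Op 6: insert ape -> sets bits 6 11 -> bits=00101011010100
Query results in order: no no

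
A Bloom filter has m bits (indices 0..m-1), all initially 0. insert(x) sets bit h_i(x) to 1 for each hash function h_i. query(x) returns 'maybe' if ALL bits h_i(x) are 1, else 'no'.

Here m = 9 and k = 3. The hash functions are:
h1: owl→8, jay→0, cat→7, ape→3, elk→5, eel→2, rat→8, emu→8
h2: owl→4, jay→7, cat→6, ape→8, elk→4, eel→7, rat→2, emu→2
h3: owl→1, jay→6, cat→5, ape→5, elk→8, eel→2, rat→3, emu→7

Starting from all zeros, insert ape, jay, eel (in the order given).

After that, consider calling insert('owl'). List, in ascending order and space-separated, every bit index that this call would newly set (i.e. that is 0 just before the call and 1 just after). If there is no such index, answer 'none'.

Answer: 1 4

Derivation:
Start: bits=000000000
After insert 'ape': sets bits 3 5 8 -> bits=000101001
After insert 'jay': sets bits 0 6 7 -> bits=100101111
After insert 'eel': sets bits 2 7 -> bits=101101111
insert 'owl' would touch bits 1 4 8; currently bit1=0, bit4=0, bit8=1
Bits that are 0 among those (would change 0->1): 1 4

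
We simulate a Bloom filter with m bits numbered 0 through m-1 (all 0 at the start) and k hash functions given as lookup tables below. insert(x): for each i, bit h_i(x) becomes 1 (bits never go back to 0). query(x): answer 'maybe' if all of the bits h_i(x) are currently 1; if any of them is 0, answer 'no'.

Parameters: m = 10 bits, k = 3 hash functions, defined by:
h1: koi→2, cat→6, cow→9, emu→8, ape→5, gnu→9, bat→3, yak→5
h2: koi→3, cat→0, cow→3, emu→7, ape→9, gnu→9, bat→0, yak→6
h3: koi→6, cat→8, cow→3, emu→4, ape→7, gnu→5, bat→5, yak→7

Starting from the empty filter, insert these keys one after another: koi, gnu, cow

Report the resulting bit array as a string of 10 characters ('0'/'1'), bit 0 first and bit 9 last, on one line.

Answer: 0011011001

Derivation:
Start: bits=0000000000
After insert 'koi': sets bits 2 3 6 -> bits=0011001000
After insert 'gnu': sets bits 5 9 -> bits=0011011001
After insert 'cow': sets bits 3 9 -> bits=0011011001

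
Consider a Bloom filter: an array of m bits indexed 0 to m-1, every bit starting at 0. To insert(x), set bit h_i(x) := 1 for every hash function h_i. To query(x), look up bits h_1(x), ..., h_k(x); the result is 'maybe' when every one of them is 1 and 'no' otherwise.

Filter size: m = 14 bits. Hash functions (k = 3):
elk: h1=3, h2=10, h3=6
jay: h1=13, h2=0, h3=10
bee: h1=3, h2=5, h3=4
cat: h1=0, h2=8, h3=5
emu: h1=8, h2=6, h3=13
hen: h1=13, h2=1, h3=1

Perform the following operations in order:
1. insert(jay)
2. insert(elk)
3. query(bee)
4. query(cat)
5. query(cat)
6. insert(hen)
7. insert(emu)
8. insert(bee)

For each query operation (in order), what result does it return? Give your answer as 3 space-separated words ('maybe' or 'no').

Answer: no no no

Derivation:
Start: bits=00000000000000
Op 1: insert jay -> sets bits 0 10 13 -> bits=10000000001001
Op 2: insert elk -> sets bits 3 6 10 -> bits=10010010001001
Op 3: query bee -> checks bit3=1, bit4=0, bit5=0 (has a 0) -> no
Op 4: query cat -> checks bit0=1, bit5=0, bit8=0 (has a 0) -> no
Op 5: query cat -> checks bit0=1, bit5=0, bit8=0 (has a 0) -> no
Op 6: insert hen -> sets bits 1 13 -> bits=11010010001001
Op 7: insert emu -> sets bits 6 8 13 -> bits=11010010101001
Op 8: insert bee -> sets bits 3 4 5 -> bits=11011110101001
Query results in order: no no no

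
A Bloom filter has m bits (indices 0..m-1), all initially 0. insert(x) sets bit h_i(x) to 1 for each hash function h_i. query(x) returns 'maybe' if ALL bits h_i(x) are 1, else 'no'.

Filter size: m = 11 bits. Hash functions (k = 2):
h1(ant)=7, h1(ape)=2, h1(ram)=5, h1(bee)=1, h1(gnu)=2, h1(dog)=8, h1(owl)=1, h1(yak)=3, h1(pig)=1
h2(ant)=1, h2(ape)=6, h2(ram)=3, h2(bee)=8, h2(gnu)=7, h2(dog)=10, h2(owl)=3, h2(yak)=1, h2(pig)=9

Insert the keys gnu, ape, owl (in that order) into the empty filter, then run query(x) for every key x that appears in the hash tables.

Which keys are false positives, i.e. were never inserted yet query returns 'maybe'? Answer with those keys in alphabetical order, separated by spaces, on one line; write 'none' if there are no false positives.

Start: bits=00000000000
After insert 'gnu': sets bits 2 7 -> bits=00100001000
After insert 'ape': sets bits 2 6 -> bits=00100011000
After insert 'owl': sets bits 1 3 -> bits=01110011000
Not inserted: ant bee dog pig ram yak — query each against bits=01110011000:
query ant: checks bit1=1, bit7=1 (all 1) -> maybe => FALSE POSITIVE
query bee: checks bit1=1, bit8=0 (has a 0) -> no => not a false positive
query dog: checks bit8=0, bit10=0 (has a 0) -> no => not a false positive
query pig: checks bit1=1, bit9=0 (has a 0) -> no => not a false positive
query ram: checks bit3=1, bit5=0 (has a 0) -> no => not a false positive
query yak: checks bit1=1, bit3=1 (all 1) -> maybe => FALSE POSITIVE
False positives (alphabetical): ant yak

Answer: ant yak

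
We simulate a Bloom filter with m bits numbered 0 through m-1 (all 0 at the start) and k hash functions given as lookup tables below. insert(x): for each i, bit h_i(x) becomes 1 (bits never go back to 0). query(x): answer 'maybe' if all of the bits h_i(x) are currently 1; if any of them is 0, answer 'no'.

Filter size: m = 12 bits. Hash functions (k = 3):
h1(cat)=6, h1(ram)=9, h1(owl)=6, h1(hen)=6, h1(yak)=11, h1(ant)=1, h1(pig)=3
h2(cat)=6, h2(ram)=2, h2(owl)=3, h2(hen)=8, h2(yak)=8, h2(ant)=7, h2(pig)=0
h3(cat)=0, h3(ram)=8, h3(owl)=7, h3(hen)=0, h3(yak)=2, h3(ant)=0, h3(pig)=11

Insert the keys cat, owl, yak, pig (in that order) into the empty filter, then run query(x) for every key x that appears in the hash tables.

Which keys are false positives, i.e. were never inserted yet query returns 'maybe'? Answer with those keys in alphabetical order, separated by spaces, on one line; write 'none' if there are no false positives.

Start: bits=000000000000
After insert 'cat': sets bits 0 6 -> bits=100000100000
After insert 'owl': sets bits 3 6 7 -> bits=100100110000
After insert 'yak': sets bits 2 8 11 -> bits=101100111001
After insert 'pig': sets bits 0 3 11 -> bits=101100111001
Not inserted: ant hen ram — query each against bits=101100111001:
query ant: checks bit0=1, bit1=0, bit7=1 (has a 0) -> no => not a false positive
query hen: checks bit0=1, bit6=1, bit8=1 (all 1) -> maybe => FALSE POSITIVE
query ram: checks bit2=1, bit8=1, bit9=0 (has a 0) -> no => not a false positive
False positives (alphabetical): hen

Answer: hen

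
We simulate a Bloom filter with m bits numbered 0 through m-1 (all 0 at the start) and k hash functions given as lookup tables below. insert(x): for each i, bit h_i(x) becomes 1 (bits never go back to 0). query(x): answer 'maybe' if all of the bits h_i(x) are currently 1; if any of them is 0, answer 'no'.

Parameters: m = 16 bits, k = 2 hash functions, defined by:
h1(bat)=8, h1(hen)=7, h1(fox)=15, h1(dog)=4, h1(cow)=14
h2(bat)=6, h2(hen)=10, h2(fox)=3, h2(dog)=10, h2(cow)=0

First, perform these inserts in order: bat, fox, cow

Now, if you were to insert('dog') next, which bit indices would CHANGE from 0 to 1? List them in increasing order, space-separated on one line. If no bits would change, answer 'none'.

Start: bits=0000000000000000
After insert 'bat': sets bits 6 8 -> bits=0000001010000000
After insert 'fox': sets bits 3 15 -> bits=0001001010000001
After insert 'cow': sets bits 0 14 -> bits=1001001010000011
insert 'dog' would touch bits 4 10; currently bit4=0, bit10=0
Bits that are 0 among those (would change 0->1): 4 10

Answer: 4 10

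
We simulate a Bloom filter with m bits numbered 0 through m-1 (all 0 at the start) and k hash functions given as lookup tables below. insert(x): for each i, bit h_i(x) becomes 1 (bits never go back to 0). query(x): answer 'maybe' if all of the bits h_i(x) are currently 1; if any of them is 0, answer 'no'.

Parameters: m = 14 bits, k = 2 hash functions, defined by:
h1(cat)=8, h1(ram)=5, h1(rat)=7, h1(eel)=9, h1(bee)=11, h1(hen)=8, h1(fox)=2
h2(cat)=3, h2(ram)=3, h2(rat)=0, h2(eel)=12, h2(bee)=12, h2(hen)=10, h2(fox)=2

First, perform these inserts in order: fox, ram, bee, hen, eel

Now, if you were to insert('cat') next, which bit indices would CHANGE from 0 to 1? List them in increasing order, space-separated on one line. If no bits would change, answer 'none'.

Answer: none

Derivation:
Start: bits=00000000000000
After insert 'fox': sets bits 2 -> bits=00100000000000
After insert 'ram': sets bits 3 5 -> bits=00110100000000
After insert 'bee': sets bits 11 12 -> bits=00110100000110
After insert 'hen': sets bits 8 10 -> bits=00110100101110
After insert 'eel': sets bits 9 12 -> bits=00110100111110
insert 'cat' would touch bits 3 8; currently bit3=1, bit8=1
Bits that are 0 among those (would change 0->1): none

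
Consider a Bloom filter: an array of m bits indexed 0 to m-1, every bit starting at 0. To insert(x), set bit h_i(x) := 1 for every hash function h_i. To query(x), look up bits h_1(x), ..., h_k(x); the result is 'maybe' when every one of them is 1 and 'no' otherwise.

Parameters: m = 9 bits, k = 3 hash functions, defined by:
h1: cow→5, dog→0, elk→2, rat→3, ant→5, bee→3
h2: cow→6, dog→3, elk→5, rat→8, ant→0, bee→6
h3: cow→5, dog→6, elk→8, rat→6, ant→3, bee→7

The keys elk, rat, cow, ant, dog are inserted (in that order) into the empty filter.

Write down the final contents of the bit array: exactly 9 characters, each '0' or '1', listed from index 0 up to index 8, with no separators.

Answer: 101101101

Derivation:
Start: bits=000000000
After insert 'elk': sets bits 2 5 8 -> bits=001001001
After insert 'rat': sets bits 3 6 8 -> bits=001101101
After insert 'cow': sets bits 5 6 -> bits=001101101
After insert 'ant': sets bits 0 3 5 -> bits=101101101
After insert 'dog': sets bits 0 3 6 -> bits=101101101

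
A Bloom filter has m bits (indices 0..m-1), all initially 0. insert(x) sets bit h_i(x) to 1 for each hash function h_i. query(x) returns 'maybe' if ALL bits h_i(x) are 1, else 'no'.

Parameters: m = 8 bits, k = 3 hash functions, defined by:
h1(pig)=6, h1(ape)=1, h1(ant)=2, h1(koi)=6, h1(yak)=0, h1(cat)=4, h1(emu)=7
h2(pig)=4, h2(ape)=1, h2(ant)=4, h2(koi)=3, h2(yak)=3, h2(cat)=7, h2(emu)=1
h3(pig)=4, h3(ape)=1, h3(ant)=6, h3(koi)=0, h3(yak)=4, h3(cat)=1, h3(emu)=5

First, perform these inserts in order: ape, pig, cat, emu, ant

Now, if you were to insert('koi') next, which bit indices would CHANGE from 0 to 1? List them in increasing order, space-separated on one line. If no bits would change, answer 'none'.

Answer: 0 3

Derivation:
Start: bits=00000000
After insert 'ape': sets bits 1 -> bits=01000000
After insert 'pig': sets bits 4 6 -> bits=01001010
After insert 'cat': sets bits 1 4 7 -> bits=01001011
After insert 'emu': sets bits 1 5 7 -> bits=01001111
After insert 'ant': sets bits 2 4 6 -> bits=01101111
insert 'koi' would touch bits 0 3 6; currently bit0=0, bit3=0, bit6=1
Bits that are 0 among those (would change 0->1): 0 3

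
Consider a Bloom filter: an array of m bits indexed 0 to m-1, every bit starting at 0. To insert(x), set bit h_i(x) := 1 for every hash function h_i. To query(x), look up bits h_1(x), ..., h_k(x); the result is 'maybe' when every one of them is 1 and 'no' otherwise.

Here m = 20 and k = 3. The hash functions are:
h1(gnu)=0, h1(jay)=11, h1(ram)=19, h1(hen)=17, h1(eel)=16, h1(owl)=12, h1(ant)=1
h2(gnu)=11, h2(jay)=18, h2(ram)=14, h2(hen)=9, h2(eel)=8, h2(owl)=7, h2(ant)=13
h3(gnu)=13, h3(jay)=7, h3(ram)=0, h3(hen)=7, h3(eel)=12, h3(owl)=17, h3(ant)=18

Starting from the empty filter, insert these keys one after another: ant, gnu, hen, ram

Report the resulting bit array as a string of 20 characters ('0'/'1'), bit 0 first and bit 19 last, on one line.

Start: bits=00000000000000000000
After insert 'ant': sets bits 1 13 18 -> bits=01000000000001000010
After insert 'gnu': sets bits 0 11 13 -> bits=11000000000101000010
After insert 'hen': sets bits 7 9 17 -> bits=11000001010101000110
After insert 'ram': sets bits 0 14 19 -> bits=11000001010101100111

Answer: 11000001010101100111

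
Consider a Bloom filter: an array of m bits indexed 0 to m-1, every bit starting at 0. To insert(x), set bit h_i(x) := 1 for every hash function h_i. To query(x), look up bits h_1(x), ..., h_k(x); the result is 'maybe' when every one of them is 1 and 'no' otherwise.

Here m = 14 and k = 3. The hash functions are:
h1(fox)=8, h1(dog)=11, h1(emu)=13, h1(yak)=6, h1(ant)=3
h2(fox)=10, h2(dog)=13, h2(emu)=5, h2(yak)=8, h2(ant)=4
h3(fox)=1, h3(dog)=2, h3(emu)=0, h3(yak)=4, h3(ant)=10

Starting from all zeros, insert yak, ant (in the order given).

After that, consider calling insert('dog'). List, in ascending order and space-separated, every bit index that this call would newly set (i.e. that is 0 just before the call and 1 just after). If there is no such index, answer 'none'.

Answer: 2 11 13

Derivation:
Start: bits=00000000000000
After insert 'yak': sets bits 4 6 8 -> bits=00001010100000
After insert 'ant': sets bits 3 4 10 -> bits=00011010101000
insert 'dog' would touch bits 2 11 13; currently bit2=0, bit11=0, bit13=0
Bits that are 0 among those (would change 0->1): 2 11 13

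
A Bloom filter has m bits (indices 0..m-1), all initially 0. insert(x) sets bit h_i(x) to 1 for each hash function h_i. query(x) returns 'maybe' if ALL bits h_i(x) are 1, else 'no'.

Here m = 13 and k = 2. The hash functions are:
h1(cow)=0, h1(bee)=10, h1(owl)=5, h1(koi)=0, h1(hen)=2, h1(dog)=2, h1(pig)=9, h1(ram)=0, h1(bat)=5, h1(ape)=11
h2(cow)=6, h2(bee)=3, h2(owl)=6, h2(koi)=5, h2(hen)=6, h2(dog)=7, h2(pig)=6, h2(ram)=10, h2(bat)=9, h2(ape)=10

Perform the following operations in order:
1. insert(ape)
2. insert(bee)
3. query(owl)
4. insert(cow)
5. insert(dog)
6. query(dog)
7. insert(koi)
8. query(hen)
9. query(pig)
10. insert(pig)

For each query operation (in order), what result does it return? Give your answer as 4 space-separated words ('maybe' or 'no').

Start: bits=0000000000000
Op 1: insert ape -> sets bits 10 11 -> bits=0000000000110
Op 2: insert bee -> sets bits 3 10 -> bits=0001000000110
Op 3: query owl -> checks bit5=0, bit6=0 (has a 0) -> no
Op 4: insert cow -> sets bits 0 6 -> bits=1001001000110
Op 5: insert dog -> sets bits 2 7 -> bits=1011001100110
Op 6: query dog -> checks bit2=1, bit7=1 (all 1) -> maybe
Op 7: insert koi -> sets bits 0 5 -> bits=1011011100110
Op 8: query hen -> checks bit2=1, bit6=1 (all 1) -> maybe
Op 9: query pig -> checks bit6=1, bit9=0 (has a 0) -> no
Op 10: insert pig -> sets bits 6 9 -> bits=1011011101110
Query results in order: no maybe maybe no

Answer: no maybe maybe no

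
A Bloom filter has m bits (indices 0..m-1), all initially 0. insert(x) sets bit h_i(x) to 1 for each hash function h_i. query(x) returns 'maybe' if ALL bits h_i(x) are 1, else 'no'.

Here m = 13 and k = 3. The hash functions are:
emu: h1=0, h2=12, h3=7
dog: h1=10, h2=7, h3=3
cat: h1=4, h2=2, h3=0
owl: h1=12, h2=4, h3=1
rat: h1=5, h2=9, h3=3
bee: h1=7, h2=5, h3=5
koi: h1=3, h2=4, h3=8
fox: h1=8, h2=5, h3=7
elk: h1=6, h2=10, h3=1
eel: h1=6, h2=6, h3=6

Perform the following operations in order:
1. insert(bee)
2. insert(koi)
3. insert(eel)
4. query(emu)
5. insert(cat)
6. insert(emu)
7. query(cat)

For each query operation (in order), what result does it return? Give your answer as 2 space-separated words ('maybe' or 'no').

Start: bits=0000000000000
Op 1: insert bee -> sets bits 5 7 -> bits=0000010100000
Op 2: insert koi -> sets bits 3 4 8 -> bits=0001110110000
Op 3: insert eel -> sets bits 6 -> bits=0001111110000
Op 4: query emu -> checks bit0=0, bit7=1, bit12=0 (has a 0) -> no
Op 5: insert cat -> sets bits 0 2 4 -> bits=1011111110000
Op 6: insert emu -> sets bits 0 7 12 -> bits=1011111110001
Op 7: query cat -> checks bit0=1, bit2=1, bit4=1 (all 1) -> maybe
Query results in order: no maybe

Answer: no maybe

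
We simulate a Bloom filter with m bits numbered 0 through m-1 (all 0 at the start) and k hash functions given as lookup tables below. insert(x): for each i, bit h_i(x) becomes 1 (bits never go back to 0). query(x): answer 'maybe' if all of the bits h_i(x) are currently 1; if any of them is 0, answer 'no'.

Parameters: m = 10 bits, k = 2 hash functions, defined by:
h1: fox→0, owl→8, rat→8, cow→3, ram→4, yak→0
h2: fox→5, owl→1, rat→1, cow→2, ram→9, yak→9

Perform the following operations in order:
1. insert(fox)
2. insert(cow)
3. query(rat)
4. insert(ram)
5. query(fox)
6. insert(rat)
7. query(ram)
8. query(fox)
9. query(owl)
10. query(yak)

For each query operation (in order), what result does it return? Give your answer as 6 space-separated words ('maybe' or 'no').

Answer: no maybe maybe maybe maybe maybe

Derivation:
Start: bits=0000000000
Op 1: insert fox -> sets bits 0 5 -> bits=1000010000
Op 2: insert cow -> sets bits 2 3 -> bits=1011010000
Op 3: query rat -> checks bit1=0, bit8=0 (has a 0) -> no
Op 4: insert ram -> sets bits 4 9 -> bits=1011110001
Op 5: query fox -> checks bit0=1, bit5=1 (all 1) -> maybe
Op 6: insert rat -> sets bits 1 8 -> bits=1111110011
Op 7: query ram -> checks bit4=1, bit9=1 (all 1) -> maybe
Op 8: query fox -> checks bit0=1, bit5=1 (all 1) -> maybe
Op 9: query owl -> checks bit1=1, bit8=1 (all 1) -> maybe
Op 10: query yak -> checks bit0=1, bit9=1 (all 1) -> maybe
Query results in order: no maybe maybe maybe maybe maybe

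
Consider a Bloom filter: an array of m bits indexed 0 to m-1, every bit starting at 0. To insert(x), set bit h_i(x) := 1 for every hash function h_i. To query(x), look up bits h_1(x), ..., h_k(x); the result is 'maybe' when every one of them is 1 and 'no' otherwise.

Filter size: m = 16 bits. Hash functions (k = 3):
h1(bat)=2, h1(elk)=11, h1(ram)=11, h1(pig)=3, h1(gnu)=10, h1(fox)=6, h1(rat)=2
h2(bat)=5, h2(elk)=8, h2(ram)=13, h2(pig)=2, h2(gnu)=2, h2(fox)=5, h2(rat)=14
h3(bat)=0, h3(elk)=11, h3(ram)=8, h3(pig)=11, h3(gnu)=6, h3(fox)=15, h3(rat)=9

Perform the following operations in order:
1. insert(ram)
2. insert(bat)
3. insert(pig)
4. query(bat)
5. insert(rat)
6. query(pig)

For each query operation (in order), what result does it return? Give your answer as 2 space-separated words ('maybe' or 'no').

Answer: maybe maybe

Derivation:
Start: bits=0000000000000000
Op 1: insert ram -> sets bits 8 11 13 -> bits=0000000010010100
Op 2: insert bat -> sets bits 0 2 5 -> bits=1010010010010100
Op 3: insert pig -> sets bits 2 3 11 -> bits=1011010010010100
Op 4: query bat -> checks bit0=1, bit2=1, bit5=1 (all 1) -> maybe
Op 5: insert rat -> sets bits 2 9 14 -> bits=1011010011010110
Op 6: query pig -> checks bit2=1, bit3=1, bit11=1 (all 1) -> maybe
Query results in order: maybe maybe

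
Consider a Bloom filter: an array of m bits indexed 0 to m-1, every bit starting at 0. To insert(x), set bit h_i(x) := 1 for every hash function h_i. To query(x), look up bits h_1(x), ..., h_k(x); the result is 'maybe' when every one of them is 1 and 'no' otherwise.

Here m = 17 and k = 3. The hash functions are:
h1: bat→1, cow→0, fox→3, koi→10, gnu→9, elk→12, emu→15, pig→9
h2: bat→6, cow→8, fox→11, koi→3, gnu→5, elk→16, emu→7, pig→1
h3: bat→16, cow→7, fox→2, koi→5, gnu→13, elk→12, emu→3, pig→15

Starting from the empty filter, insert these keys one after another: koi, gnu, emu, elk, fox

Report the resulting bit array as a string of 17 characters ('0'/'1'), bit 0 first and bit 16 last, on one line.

Answer: 00110101011111011

Derivation:
Start: bits=00000000000000000
After insert 'koi': sets bits 3 5 10 -> bits=00010100001000000
After insert 'gnu': sets bits 5 9 13 -> bits=00010100011001000
After insert 'emu': sets bits 3 7 15 -> bits=00010101011001010
After insert 'elk': sets bits 12 16 -> bits=00010101011011011
After insert 'fox': sets bits 2 3 11 -> bits=00110101011111011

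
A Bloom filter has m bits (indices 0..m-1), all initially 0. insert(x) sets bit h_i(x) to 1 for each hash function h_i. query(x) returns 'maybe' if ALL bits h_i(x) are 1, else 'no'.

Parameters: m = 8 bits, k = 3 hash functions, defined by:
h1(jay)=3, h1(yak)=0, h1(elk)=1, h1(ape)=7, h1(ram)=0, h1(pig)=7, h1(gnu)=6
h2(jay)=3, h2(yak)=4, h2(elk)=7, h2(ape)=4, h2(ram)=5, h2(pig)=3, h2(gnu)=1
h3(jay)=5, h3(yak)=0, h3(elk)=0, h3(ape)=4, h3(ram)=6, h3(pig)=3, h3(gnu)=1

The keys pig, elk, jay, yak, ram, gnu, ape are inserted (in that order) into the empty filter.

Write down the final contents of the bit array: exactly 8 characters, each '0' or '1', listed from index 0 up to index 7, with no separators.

Start: bits=00000000
After insert 'pig': sets bits 3 7 -> bits=00010001
After insert 'elk': sets bits 0 1 7 -> bits=11010001
After insert 'jay': sets bits 3 5 -> bits=11010101
After insert 'yak': sets bits 0 4 -> bits=11011101
After insert 'ram': sets bits 0 5 6 -> bits=11011111
After insert 'gnu': sets bits 1 6 -> bits=11011111
After insert 'ape': sets bits 4 7 -> bits=11011111

Answer: 11011111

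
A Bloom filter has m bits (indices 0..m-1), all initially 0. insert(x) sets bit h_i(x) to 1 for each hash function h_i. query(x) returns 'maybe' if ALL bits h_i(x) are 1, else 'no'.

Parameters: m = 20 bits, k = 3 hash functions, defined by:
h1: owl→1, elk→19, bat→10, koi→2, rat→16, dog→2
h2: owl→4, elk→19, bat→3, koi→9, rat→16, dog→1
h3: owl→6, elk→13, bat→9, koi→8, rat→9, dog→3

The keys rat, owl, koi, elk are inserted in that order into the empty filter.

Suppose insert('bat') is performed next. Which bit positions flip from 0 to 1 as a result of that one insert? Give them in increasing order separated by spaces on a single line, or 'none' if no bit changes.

Start: bits=00000000000000000000
After insert 'rat': sets bits 9 16 -> bits=00000000010000001000
After insert 'owl': sets bits 1 4 6 -> bits=01001010010000001000
After insert 'koi': sets bits 2 8 9 -> bits=01101010110000001000
After insert 'elk': sets bits 13 19 -> bits=01101010110001001001
insert 'bat' would touch bits 3 9 10; currently bit3=0, bit9=1, bit10=0
Bits that are 0 among those (would change 0->1): 3 10

Answer: 3 10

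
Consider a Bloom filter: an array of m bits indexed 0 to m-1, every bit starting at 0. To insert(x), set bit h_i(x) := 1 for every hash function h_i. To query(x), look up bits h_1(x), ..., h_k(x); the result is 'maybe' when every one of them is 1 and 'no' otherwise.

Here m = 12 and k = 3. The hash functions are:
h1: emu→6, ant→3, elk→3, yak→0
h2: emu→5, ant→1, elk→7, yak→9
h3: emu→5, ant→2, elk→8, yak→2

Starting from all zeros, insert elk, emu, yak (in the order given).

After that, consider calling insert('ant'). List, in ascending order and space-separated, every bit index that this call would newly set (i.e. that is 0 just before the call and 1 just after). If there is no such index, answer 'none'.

Start: bits=000000000000
After insert 'elk': sets bits 3 7 8 -> bits=000100011000
After insert 'emu': sets bits 5 6 -> bits=000101111000
After insert 'yak': sets bits 0 2 9 -> bits=101101111100
insert 'ant' would touch bits 1 2 3; currently bit1=0, bit2=1, bit3=1
Bits that are 0 among those (would change 0->1): 1

Answer: 1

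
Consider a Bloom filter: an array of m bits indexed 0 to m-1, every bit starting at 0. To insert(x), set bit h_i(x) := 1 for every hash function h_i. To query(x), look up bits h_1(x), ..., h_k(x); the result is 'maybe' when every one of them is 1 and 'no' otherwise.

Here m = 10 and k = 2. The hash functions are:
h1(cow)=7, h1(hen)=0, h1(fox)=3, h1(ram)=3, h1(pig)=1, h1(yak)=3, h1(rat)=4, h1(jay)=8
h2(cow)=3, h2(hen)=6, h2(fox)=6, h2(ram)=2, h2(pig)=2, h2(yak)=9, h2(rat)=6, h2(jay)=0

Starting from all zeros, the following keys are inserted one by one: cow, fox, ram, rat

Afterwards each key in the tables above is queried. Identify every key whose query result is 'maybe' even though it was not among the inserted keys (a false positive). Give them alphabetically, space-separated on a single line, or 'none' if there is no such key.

Answer: none

Derivation:
Start: bits=0000000000
After insert 'cow': sets bits 3 7 -> bits=0001000100
After insert 'fox': sets bits 3 6 -> bits=0001001100
After insert 'ram': sets bits 2 3 -> bits=0011001100
After insert 'rat': sets bits 4 6 -> bits=0011101100
Not inserted: hen jay pig yak — query each against bits=0011101100:
query hen: checks bit0=0, bit6=1 (has a 0) -> no => not a false positive
query jay: checks bit0=0, bit8=0 (has a 0) -> no => not a false positive
query pig: checks bit1=0, bit2=1 (has a 0) -> no => not a false positive
query yak: checks bit3=1, bit9=0 (has a 0) -> no => not a false positive
False positives (alphabetical): none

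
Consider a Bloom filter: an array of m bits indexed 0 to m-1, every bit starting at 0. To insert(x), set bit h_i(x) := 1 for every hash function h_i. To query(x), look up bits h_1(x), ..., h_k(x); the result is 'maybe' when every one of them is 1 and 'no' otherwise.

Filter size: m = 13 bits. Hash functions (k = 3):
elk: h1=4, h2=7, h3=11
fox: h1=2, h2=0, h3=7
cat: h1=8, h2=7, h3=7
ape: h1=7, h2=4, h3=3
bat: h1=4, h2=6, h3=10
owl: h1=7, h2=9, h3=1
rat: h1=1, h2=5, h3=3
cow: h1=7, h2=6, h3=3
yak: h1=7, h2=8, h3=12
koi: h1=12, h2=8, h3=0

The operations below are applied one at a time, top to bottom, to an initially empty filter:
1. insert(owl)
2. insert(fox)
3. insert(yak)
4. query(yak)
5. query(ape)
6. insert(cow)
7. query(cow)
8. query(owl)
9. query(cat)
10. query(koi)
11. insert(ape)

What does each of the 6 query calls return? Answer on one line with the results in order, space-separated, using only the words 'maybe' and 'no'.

Start: bits=0000000000000
Op 1: insert owl -> sets bits 1 7 9 -> bits=0100000101000
Op 2: insert fox -> sets bits 0 2 7 -> bits=1110000101000
Op 3: insert yak -> sets bits 7 8 12 -> bits=1110000111001
Op 4: query yak -> checks bit7=1, bit8=1, bit12=1 (all 1) -> maybe
Op 5: query ape -> checks bit3=0, bit4=0, bit7=1 (has a 0) -> no
Op 6: insert cow -> sets bits 3 6 7 -> bits=1111001111001
Op 7: query cow -> checks bit3=1, bit6=1, bit7=1 (all 1) -> maybe
Op 8: query owl -> checks bit1=1, bit7=1, bit9=1 (all 1) -> maybe
Op 9: query cat -> checks bit7=1, bit8=1 (all 1) -> maybe
Op 10: query koi -> checks bit0=1, bit8=1, bit12=1 (all 1) -> maybe
Op 11: insert ape -> sets bits 3 4 7 -> bits=1111101111001
Query results in order: maybe no maybe maybe maybe maybe

Answer: maybe no maybe maybe maybe maybe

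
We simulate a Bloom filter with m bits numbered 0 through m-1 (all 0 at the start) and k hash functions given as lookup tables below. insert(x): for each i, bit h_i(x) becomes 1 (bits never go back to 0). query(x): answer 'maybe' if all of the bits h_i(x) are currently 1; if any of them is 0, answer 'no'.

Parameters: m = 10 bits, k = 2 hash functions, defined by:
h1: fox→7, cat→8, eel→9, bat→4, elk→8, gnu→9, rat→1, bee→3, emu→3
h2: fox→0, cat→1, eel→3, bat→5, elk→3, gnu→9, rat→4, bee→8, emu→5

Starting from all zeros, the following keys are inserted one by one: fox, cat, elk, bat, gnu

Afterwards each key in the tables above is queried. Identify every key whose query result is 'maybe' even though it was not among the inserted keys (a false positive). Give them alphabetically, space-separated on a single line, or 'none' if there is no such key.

Answer: bee eel emu rat

Derivation:
Start: bits=0000000000
After insert 'fox': sets bits 0 7 -> bits=1000000100
After insert 'cat': sets bits 1 8 -> bits=1100000110
After insert 'elk': sets bits 3 8 -> bits=1101000110
After insert 'bat': sets bits 4 5 -> bits=1101110110
After insert 'gnu': sets bits 9 -> bits=1101110111
Not inserted: bee eel emu rat — query each against bits=1101110111:
query bee: checks bit3=1, bit8=1 (all 1) -> maybe => FALSE POSITIVE
query eel: checks bit3=1, bit9=1 (all 1) -> maybe => FALSE POSITIVE
query emu: checks bit3=1, bit5=1 (all 1) -> maybe => FALSE POSITIVE
query rat: checks bit1=1, bit4=1 (all 1) -> maybe => FALSE POSITIVE
False positives (alphabetical): bee eel emu rat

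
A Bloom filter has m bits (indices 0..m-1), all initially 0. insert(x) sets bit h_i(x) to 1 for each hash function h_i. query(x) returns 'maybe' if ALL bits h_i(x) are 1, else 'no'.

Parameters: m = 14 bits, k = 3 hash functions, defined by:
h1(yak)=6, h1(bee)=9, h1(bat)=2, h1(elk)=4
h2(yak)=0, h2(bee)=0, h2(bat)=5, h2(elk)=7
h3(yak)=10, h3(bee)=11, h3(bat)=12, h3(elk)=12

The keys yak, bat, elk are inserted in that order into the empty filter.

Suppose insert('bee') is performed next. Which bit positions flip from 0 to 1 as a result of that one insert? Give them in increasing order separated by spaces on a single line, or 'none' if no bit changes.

Answer: 9 11

Derivation:
Start: bits=00000000000000
After insert 'yak': sets bits 0 6 10 -> bits=10000010001000
After insert 'bat': sets bits 2 5 12 -> bits=10100110001010
After insert 'elk': sets bits 4 7 12 -> bits=10101111001010
insert 'bee' would touch bits 0 9 11; currently bit0=1, bit9=0, bit11=0
Bits that are 0 among those (would change 0->1): 9 11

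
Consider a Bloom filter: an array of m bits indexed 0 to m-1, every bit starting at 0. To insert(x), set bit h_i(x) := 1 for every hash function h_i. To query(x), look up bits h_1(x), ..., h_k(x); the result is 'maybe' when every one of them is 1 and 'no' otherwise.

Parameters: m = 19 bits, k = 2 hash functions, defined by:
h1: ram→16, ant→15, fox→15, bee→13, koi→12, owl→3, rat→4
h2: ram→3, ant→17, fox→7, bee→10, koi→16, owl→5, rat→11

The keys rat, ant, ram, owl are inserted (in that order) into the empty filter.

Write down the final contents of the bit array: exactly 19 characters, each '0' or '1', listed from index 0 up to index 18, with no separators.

Start: bits=0000000000000000000
After insert 'rat': sets bits 4 11 -> bits=0000100000010000000
After insert 'ant': sets bits 15 17 -> bits=0000100000010001010
After insert 'ram': sets bits 3 16 -> bits=0001100000010001110
After insert 'owl': sets bits 3 5 -> bits=0001110000010001110

Answer: 0001110000010001110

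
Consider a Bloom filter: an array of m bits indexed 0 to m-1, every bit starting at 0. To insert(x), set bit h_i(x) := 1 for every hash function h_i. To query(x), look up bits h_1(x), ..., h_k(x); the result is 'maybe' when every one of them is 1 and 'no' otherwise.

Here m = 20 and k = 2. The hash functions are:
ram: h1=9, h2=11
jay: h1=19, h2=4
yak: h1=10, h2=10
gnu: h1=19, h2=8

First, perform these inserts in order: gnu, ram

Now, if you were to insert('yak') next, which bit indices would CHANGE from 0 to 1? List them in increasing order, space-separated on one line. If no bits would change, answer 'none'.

Answer: 10

Derivation:
Start: bits=00000000000000000000
After insert 'gnu': sets bits 8 19 -> bits=00000000100000000001
After insert 'ram': sets bits 9 11 -> bits=00000000110100000001
insert 'yak' would touch bits 10; currently bit10=0
Bits that are 0 among those (would change 0->1): 10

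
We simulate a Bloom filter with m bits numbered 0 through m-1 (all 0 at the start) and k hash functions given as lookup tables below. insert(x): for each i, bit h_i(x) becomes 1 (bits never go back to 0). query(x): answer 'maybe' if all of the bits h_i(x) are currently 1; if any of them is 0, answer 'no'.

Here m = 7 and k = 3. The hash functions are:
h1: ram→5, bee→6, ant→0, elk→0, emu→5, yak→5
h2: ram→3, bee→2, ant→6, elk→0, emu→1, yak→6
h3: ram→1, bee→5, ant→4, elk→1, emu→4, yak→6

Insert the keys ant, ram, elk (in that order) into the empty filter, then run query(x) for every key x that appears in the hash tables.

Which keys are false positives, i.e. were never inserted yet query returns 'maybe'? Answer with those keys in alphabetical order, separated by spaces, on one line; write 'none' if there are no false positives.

Start: bits=0000000
After insert 'ant': sets bits 0 4 6 -> bits=1000101
After insert 'ram': sets bits 1 3 5 -> bits=1101111
After insert 'elk': sets bits 0 1 -> bits=1101111
Not inserted: bee emu yak — query each against bits=1101111:
query bee: checks bit2=0, bit5=1, bit6=1 (has a 0) -> no => not a false positive
query emu: checks bit1=1, bit4=1, bit5=1 (all 1) -> maybe => FALSE POSITIVE
query yak: checks bit5=1, bit6=1 (all 1) -> maybe => FALSE POSITIVE
False positives (alphabetical): emu yak

Answer: emu yak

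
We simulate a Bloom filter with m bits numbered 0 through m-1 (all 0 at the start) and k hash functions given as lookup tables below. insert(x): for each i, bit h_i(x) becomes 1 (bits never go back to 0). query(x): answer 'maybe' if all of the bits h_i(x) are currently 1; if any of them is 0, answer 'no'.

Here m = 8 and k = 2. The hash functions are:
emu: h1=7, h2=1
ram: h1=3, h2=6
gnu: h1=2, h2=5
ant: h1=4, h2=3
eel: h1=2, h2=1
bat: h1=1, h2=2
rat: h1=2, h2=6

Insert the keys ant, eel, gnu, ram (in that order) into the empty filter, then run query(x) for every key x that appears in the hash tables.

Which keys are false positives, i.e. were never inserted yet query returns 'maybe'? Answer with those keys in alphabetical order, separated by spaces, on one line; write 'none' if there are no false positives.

Start: bits=00000000
After insert 'ant': sets bits 3 4 -> bits=00011000
After insert 'eel': sets bits 1 2 -> bits=01111000
After insert 'gnu': sets bits 2 5 -> bits=01111100
After insert 'ram': sets bits 3 6 -> bits=01111110
Not inserted: bat emu rat — query each against bits=01111110:
query bat: checks bit1=1, bit2=1 (all 1) -> maybe => FALSE POSITIVE
query emu: checks bit1=1, bit7=0 (has a 0) -> no => not a false positive
query rat: checks bit2=1, bit6=1 (all 1) -> maybe => FALSE POSITIVE
False positives (alphabetical): bat rat

Answer: bat rat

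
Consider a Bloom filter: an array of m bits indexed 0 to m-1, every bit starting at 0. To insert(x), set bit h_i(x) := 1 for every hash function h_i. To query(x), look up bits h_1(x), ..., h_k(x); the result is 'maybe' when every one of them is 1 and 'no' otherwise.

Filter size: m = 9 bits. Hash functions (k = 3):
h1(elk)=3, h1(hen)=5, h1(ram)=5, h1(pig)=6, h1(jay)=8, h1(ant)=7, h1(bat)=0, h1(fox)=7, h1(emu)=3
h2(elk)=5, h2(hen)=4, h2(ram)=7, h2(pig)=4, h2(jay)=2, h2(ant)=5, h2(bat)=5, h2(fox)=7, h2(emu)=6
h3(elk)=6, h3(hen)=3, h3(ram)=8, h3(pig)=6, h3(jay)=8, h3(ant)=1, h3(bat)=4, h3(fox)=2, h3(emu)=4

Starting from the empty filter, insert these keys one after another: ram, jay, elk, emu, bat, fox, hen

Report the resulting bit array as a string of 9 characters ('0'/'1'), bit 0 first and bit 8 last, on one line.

Start: bits=000000000
After insert 'ram': sets bits 5 7 8 -> bits=000001011
After insert 'jay': sets bits 2 8 -> bits=001001011
After insert 'elk': sets bits 3 5 6 -> bits=001101111
After insert 'emu': sets bits 3 4 6 -> bits=001111111
After insert 'bat': sets bits 0 4 5 -> bits=101111111
After insert 'fox': sets bits 2 7 -> bits=101111111
After insert 'hen': sets bits 3 4 5 -> bits=101111111

Answer: 101111111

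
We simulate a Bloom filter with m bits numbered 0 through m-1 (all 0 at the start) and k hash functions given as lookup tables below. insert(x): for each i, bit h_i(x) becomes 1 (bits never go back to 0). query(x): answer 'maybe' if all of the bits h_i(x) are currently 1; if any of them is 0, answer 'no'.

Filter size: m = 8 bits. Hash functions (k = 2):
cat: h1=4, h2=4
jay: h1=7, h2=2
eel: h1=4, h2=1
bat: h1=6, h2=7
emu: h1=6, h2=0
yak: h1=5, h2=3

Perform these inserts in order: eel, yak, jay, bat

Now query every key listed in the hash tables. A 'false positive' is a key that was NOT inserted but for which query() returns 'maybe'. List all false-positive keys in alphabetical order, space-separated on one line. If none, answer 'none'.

Answer: cat

Derivation:
Start: bits=00000000
After insert 'eel': sets bits 1 4 -> bits=01001000
After insert 'yak': sets bits 3 5 -> bits=01011100
After insert 'jay': sets bits 2 7 -> bits=01111101
After insert 'bat': sets bits 6 7 -> bits=01111111
Not inserted: cat emu — query each against bits=01111111:
query cat: checks bit4=1 (all 1) -> maybe => FALSE POSITIVE
query emu: checks bit0=0, bit6=1 (has a 0) -> no => not a false positive
False positives (alphabetical): cat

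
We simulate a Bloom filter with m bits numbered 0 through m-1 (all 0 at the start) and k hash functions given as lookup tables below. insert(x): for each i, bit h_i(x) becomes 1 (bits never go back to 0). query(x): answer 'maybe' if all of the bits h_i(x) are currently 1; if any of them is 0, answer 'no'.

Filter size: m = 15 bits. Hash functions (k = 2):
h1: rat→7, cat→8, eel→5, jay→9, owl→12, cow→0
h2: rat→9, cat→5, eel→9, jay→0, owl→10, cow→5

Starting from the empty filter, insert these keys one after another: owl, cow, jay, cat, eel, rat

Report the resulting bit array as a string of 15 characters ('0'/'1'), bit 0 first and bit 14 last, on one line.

Answer: 100001011110100

Derivation:
Start: bits=000000000000000
After insert 'owl': sets bits 10 12 -> bits=000000000010100
After insert 'cow': sets bits 0 5 -> bits=100001000010100
After insert 'jay': sets bits 0 9 -> bits=100001000110100
After insert 'cat': sets bits 5 8 -> bits=100001001110100
After insert 'eel': sets bits 5 9 -> bits=100001001110100
After insert 'rat': sets bits 7 9 -> bits=100001011110100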